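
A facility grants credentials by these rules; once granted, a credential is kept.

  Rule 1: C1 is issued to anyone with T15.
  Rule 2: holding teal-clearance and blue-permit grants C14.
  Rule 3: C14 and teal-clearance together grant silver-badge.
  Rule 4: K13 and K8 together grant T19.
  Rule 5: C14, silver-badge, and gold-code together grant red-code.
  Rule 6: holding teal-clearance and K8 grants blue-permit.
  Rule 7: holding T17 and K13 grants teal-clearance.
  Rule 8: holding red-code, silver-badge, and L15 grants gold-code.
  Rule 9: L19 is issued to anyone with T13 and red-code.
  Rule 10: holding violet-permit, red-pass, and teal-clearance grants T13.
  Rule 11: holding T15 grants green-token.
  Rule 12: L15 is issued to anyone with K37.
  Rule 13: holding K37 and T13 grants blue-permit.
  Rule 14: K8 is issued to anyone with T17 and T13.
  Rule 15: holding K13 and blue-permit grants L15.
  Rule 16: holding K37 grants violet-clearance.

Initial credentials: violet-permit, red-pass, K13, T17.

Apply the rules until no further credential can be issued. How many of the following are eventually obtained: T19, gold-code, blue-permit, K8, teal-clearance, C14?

5

Holding T17 and K13 grants teal-clearance (Rule 7).
Holding violet-permit, red-pass, and teal-clearance grants T13 (Rule 10).
Holding T17 and T13 grants K8 (Rule 14).
Holding K13 and K8 grants T19 (Rule 4).
Holding teal-clearance and K8 grants blue-permit (Rule 6).
Holding teal-clearance and blue-permit grants C14 (Rule 2).
T19: reached.
gold-code would need red-code, silver-badge, and L15 (Rule 8), but red-code is never granted.
blue-permit: reached.
K8: reached.
teal-clearance: reached.
C14: reached.
Reached: T19, blue-permit, K8, teal-clearance, and C14 — 5 of the 6.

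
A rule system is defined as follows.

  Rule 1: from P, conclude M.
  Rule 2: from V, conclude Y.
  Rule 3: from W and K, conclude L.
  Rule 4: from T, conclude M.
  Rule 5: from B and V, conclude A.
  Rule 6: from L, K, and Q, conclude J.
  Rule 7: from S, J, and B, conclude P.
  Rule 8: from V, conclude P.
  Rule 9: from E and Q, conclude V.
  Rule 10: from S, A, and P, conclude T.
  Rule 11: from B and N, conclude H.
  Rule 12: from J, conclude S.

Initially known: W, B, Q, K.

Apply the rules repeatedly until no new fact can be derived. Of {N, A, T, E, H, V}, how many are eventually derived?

No rule produces N, and it is not given.
A would need B and V (Rule 5), but V is never established.
T would need S, A, and P (Rule 10), but A is never established.
No rule produces E, and it is not given.
H would need B and N (Rule 11), but N is never established.
V would need E and Q (Rule 9), but E is never established.
None of the 6 are reached.

0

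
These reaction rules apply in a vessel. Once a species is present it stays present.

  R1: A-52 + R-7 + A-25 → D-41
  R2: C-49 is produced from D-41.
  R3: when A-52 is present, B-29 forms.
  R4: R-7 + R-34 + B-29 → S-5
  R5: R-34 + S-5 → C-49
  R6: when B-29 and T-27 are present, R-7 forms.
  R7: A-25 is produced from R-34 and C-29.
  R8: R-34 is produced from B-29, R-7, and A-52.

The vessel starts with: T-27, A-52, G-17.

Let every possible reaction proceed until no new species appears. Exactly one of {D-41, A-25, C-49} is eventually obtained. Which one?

C-49

A-52 present → B-29 forms (R3).
B-29 and T-27 present → R-7 forms (R6).
B-29, R-7, and A-52 present → R-34 forms (R8).
R-7, R-34, and B-29 present → S-5 forms (R4).
R-34 and S-5 present → C-49 forms (R5).
A-25 would need R-34 and C-29 (R7), but C-29 never forms. D-41 would need A-52, R-7, and A-25 (R1), but A-25 never forms.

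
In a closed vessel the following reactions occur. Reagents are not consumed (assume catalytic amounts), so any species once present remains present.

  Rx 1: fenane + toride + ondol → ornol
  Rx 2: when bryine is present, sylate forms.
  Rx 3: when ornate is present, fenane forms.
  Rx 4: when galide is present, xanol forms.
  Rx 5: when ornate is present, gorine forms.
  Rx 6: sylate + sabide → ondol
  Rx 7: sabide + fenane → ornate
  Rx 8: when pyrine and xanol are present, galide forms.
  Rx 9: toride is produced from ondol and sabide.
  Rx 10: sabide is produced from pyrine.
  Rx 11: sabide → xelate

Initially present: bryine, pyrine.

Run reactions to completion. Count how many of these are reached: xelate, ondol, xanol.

pyrine present → sabide forms (Rx 10).
bryine present → sylate forms (Rx 2).
sylate and sabide present → ondol forms (Rx 6).
sabide present → xelate forms (Rx 11).
xelate: reached.
ondol: reached.
xanol would need galide (Rx 4), but galide never forms.
Reached: xelate and ondol — 2 of the 3.

2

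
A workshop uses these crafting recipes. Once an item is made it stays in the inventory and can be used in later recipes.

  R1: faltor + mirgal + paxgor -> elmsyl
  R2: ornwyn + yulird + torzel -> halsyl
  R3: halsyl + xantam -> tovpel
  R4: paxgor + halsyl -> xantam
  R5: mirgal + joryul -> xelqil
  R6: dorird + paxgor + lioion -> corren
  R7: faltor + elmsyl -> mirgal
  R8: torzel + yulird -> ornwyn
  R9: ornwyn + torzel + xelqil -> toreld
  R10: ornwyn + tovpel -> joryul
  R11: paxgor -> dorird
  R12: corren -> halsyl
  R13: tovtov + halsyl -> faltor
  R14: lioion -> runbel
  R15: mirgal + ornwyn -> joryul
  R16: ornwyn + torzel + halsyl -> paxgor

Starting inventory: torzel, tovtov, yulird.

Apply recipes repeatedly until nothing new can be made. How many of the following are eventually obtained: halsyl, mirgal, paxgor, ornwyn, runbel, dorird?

torzel + yulird -> ornwyn (R8).
ornwyn + yulird + torzel -> halsyl (R2).
Using R16, ornwyn, torzel, and halsyl make paxgor.
Using R11, paxgor makes dorird.
halsyl: reached.
mirgal would need faltor and elmsyl (R7), but elmsyl is never obtained.
paxgor: reached.
ornwyn: reached.
runbel would need lioion (R14), but lioion is never obtained.
dorird: reached.
Reached: halsyl, paxgor, ornwyn, and dorird — 4 of the 6.

4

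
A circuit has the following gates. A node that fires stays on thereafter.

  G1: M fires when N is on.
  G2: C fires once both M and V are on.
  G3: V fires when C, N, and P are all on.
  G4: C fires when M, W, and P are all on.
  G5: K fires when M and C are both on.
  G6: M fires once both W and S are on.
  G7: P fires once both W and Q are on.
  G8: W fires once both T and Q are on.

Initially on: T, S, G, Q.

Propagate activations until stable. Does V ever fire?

V would need C, N, and P (G3), but N never turns on.

No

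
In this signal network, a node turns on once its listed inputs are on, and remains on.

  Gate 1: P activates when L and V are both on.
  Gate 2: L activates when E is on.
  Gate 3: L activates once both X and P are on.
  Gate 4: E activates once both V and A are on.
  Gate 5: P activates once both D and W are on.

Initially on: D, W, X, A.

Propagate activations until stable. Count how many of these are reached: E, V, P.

Gate 5: D and W on → P on.
E would need V and A (Gate 4), but V never turns on.
No rule produces V, and it is not given.
P: reached.
Reached: P — 1 of the 3.

1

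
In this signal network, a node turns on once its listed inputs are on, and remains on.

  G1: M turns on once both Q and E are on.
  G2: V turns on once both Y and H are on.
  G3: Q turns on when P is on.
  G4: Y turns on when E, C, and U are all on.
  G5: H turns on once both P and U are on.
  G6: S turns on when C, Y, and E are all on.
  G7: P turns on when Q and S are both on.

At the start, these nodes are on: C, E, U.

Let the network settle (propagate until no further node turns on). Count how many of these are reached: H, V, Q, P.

H would need P and U (G5), but P never turns on.
V would need Y and H (G2), but H never turns on.
Q would need P (G3), but P never turns on.
P would need Q and S (G7), but Q never turns on.
None of the 4 are reached.

0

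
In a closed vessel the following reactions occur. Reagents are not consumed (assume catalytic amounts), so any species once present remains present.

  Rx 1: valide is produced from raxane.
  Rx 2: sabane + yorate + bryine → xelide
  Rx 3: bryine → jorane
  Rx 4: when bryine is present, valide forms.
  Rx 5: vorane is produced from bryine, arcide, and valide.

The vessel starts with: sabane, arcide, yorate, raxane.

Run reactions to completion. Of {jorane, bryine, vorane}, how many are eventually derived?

jorane would need bryine (Rx 3), but bryine never forms.
No rule produces bryine, and it is not given.
vorane would need bryine, arcide, and valide (Rx 5), but bryine never forms.
None of the 3 are reached.

0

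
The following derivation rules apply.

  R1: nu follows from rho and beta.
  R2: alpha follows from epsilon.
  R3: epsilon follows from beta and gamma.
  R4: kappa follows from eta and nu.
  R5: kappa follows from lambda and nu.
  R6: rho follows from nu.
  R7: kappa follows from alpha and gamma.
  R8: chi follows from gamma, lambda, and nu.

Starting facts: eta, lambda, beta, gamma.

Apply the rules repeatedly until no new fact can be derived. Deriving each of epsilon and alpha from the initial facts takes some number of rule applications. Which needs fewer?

epsilon: From beta and gamma, R3 gives epsilon. [1 rule application]
alpha: beta and gamma hold, so epsilon follows (R3). epsilon holds, so alpha follows (R2). [2 rule applications]
epsilon needs fewer.

epsilon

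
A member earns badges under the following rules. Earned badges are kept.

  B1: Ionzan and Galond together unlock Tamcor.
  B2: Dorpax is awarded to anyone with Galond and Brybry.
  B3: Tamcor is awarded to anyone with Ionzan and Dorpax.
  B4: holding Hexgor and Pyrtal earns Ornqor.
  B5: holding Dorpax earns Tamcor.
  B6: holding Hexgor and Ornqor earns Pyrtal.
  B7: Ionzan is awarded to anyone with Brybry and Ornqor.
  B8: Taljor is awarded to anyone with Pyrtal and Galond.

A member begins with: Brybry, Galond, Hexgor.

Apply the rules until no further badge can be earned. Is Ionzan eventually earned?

Ionzan would need Brybry and Ornqor (B7), but Ornqor is never earned.

No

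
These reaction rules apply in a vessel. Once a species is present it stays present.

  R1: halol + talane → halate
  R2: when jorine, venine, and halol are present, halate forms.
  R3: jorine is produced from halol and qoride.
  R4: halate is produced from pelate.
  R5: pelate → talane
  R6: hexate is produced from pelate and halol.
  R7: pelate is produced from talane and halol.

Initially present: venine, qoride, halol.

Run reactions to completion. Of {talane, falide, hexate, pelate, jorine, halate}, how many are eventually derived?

2

halol and qoride present → jorine forms (R3).
jorine, venine, and halol present → halate forms (R2).
talane would need pelate (R5), but pelate never forms.
No rule produces falide, and it is not given.
hexate would need pelate and halol (R6), but pelate never forms.
pelate would need talane and halol (R7), but talane never forms.
jorine: reached.
halate: reached.
Reached: jorine and halate — 2 of the 6.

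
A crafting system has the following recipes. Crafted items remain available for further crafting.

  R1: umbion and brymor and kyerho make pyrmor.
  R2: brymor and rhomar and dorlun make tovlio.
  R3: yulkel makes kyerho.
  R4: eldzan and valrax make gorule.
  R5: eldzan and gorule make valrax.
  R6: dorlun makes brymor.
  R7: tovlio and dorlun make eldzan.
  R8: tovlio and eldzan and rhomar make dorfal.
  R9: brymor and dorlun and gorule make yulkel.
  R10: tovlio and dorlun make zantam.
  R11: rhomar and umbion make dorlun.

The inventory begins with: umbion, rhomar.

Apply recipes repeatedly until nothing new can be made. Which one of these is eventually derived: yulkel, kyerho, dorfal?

dorfal

rhomar and umbion → dorlun (R11).
Using R6, dorlun makes brymor.
Using R2, brymor, rhomar, and dorlun make tovlio.
Using R7, tovlio and dorlun make eldzan.
tovlio and eldzan and rhomar → dorfal (R8).
kyerho would need yulkel (R3), but yulkel is never obtained. yulkel would need brymor, dorlun, and gorule (R9), but gorule is never obtained.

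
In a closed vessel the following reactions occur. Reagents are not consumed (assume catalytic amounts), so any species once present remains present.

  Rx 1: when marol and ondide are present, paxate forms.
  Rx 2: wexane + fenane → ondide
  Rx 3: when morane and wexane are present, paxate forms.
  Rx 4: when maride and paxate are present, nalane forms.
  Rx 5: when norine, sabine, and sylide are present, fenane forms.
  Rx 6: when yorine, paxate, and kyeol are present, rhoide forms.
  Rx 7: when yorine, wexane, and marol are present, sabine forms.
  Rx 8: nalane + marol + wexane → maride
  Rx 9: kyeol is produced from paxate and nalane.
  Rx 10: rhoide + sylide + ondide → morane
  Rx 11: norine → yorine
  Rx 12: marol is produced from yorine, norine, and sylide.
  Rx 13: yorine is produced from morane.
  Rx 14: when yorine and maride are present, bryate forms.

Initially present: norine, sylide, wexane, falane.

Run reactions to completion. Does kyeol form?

No

kyeol would need paxate and nalane (Rx 9), but nalane never forms.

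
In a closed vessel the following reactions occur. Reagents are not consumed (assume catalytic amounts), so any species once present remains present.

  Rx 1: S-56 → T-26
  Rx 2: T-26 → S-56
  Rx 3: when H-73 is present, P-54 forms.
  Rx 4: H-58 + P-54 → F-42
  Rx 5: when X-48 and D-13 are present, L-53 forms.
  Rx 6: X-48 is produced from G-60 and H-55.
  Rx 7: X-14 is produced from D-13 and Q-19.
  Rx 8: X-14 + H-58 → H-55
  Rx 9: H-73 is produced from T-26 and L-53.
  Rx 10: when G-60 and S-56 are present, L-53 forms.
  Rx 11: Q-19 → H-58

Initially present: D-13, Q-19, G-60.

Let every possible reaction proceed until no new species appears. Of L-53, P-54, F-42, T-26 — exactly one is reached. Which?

D-13 and Q-19 present → X-14 forms (Rx 7).
Q-19 present → H-58 forms (Rx 11).
X-14 and H-58 present → H-55 forms (Rx 8).
G-60 and H-55 present → X-48 forms (Rx 6).
X-48 and D-13 present → L-53 forms (Rx 5).
F-42 would need H-58 and P-54 (Rx 4), but P-54 never forms. P-54 would need H-73 (Rx 3), but H-73 never forms. T-26 would need S-56 (Rx 1), but S-56 never forms.

L-53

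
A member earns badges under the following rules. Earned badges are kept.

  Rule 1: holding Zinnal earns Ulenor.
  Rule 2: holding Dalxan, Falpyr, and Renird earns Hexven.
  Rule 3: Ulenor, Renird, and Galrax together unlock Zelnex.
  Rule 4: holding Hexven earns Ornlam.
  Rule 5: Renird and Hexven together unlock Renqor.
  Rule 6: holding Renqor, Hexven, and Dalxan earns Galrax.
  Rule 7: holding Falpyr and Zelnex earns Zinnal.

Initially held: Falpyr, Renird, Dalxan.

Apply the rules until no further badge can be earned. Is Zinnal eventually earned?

Zinnal would need Falpyr and Zelnex (Rule 7), but Zelnex is never earned.

No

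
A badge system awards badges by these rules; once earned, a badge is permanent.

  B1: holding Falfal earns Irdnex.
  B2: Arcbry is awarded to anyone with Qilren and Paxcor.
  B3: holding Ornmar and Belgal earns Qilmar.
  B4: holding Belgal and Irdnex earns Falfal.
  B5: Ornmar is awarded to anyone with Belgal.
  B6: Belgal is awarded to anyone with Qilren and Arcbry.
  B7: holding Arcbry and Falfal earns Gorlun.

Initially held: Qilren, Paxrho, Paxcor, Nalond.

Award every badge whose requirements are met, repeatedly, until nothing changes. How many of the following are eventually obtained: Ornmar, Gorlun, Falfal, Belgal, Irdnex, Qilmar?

With Qilren and Paxcor, Arcbry is earned (B2).
With Qilren and Arcbry, Belgal is earned (B6).
With Belgal, Ornmar is earned (B5).
With Ornmar and Belgal, Qilmar is earned (B3).
Ornmar: reached.
Gorlun would need Arcbry and Falfal (B7), but Falfal is never earned.
Falfal would need Belgal and Irdnex (B4), but Irdnex is never earned.
Belgal: reached.
Irdnex would need Falfal (B1), but Falfal is never earned.
Qilmar: reached.
Reached: Ornmar, Belgal, and Qilmar — 3 of the 6.

3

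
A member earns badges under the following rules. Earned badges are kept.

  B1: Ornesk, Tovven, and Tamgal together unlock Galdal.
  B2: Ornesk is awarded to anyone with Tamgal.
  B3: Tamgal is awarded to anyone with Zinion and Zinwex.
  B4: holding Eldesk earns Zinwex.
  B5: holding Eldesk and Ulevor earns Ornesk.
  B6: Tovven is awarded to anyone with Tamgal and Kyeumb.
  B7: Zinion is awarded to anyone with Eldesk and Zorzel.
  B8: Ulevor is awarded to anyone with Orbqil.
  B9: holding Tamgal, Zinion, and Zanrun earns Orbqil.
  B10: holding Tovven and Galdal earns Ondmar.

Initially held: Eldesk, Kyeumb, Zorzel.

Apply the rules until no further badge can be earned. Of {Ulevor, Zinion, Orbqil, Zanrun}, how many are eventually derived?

1

With Eldesk and Zorzel, Zinion is earned (B7).
Ulevor would need Orbqil (B8), but Orbqil is never earned.
Zinion: reached.
Orbqil would need Tamgal, Zinion, and Zanrun (B9), but Zanrun is never earned.
No rule produces Zanrun, and it is not given.
Reached: Zinion — 1 of the 4.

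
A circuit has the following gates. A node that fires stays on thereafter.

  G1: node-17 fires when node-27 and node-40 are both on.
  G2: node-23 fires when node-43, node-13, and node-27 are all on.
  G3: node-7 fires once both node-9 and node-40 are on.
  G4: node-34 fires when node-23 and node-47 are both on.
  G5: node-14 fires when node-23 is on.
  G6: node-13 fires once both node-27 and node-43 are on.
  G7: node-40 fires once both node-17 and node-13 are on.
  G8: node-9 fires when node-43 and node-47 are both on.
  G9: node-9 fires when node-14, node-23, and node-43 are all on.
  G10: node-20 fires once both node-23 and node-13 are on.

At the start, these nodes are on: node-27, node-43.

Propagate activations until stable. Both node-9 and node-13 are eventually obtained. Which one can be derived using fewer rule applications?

node-13: G6: node-27 and node-43 on → node-13 on. [1 rule application]
node-9: node-27 and node-43 are on, so node-13 fires (G6). G2: node-43, node-13, and node-27 on → node-23 on. node-23 is on, so node-14 fires (G5). G9: node-14, node-23, and node-43 on → node-9 on. [4 rule applications]
node-13 needs fewer.

node-13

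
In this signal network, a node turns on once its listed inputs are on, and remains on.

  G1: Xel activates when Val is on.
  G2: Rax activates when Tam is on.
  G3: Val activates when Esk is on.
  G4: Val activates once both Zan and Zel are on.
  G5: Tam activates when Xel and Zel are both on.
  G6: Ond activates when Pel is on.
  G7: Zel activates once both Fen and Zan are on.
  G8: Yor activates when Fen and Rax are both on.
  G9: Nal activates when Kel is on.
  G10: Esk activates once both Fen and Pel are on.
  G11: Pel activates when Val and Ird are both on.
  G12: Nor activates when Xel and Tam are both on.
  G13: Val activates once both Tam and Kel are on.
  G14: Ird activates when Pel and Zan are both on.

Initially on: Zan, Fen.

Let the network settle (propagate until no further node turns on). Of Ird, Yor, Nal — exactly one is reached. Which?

Yor

G7: Fen and Zan on → Zel on.
G4: Zan and Zel on → Val on.
Val is on, so Xel activates (G1).
Xel and Zel are on, so Tam activates (G5).
Tam is on, so Rax activates (G2).
G8: Fen and Rax on → Yor on.
Nal would need Kel (G9), but Kel never turns on. Ird would need Pel and Zan (G14), but Pel never turns on.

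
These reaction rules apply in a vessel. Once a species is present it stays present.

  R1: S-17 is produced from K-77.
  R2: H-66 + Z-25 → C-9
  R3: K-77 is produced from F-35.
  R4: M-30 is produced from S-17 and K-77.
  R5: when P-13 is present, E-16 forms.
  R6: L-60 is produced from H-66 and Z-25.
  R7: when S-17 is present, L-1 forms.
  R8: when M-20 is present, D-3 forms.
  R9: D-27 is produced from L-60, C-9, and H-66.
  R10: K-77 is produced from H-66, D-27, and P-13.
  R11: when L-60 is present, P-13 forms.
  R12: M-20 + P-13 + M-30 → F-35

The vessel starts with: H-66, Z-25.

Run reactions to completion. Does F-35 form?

F-35 would need M-20, P-13, and M-30 (R12), but M-20 never forms.

No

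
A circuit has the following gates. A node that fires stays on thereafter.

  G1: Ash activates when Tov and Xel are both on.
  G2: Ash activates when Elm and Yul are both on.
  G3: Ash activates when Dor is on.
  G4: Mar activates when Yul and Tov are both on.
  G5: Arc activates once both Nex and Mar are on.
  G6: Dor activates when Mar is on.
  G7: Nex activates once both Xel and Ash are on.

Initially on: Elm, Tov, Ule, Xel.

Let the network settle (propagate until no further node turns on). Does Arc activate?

Arc would need Nex and Mar (G5), but Mar never turns on.

No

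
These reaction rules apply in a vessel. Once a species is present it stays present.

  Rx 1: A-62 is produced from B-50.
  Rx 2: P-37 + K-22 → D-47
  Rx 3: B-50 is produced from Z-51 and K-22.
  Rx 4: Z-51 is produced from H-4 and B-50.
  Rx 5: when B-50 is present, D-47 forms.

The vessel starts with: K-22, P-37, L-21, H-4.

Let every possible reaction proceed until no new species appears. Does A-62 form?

No

A-62 would need B-50 (Rx 1), but B-50 never forms.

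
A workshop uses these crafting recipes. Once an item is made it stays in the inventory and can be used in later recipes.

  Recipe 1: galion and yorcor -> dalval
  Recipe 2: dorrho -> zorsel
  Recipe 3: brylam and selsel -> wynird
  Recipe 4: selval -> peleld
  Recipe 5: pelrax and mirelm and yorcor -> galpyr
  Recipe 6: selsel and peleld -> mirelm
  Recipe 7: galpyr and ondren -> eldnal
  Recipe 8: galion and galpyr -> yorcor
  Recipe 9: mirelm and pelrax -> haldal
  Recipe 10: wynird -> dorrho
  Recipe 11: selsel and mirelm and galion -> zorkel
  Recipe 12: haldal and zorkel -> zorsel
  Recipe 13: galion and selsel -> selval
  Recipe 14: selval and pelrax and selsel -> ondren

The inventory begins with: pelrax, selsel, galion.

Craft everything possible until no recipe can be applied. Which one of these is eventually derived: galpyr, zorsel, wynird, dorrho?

Using Recipe 13, galion and selsel make selval.
selval -> peleld (Recipe 4).
Using Recipe 6, selsel and peleld make mirelm.
Using Recipe 9, mirelm and pelrax make haldal.
Using Recipe 11, selsel, mirelm, and galion make zorkel.
Using Recipe 12, haldal and zorkel make zorsel.
dorrho would need wynird (Recipe 10), but wynird is never obtained. galpyr would need pelrax, mirelm, and yorcor (Recipe 5), but yorcor is never obtained. wynird would need brylam and selsel (Recipe 3), but brylam is never obtained.

zorsel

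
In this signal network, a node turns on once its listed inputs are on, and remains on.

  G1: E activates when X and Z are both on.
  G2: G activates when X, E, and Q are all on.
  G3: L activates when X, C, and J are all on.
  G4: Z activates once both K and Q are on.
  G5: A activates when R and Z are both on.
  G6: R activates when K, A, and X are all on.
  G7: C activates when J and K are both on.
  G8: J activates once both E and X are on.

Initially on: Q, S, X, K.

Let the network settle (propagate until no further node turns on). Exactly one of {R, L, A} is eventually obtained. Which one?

L

G4: K and Q on → Z on.
G1: X and Z on → E on.
G8: E and X on → J on.
J and K are on, so C activates (G7).
G3: X, C, and J on → L on.
R would need K, A, and X (G6), but A never turns on. A would need R and Z (G5), but R never turns on.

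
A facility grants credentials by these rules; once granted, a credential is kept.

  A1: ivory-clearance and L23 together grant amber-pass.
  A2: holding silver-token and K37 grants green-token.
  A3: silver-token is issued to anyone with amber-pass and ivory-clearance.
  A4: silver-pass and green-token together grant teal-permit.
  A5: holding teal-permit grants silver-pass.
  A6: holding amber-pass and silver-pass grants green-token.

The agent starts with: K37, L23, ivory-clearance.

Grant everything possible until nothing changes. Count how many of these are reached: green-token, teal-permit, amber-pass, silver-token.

3

Holding ivory-clearance and L23 grants amber-pass (A1).
Holding amber-pass and ivory-clearance grants silver-token (A3).
Holding silver-token and K37 grants green-token (A2).
green-token: reached.
teal-permit would need silver-pass and green-token (A4), but silver-pass is never granted.
amber-pass: reached.
silver-token: reached.
Reached: green-token, amber-pass, and silver-token — 3 of the 4.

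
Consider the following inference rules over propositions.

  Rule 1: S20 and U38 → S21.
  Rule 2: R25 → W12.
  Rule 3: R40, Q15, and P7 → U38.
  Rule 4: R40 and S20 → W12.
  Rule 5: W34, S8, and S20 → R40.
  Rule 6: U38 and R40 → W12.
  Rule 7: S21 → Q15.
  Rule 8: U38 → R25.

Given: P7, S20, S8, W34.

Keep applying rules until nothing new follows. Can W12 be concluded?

Yes

From W34, S8, and S20, Rule 5 gives R40.
From R40 and S20, Rule 4 gives W12.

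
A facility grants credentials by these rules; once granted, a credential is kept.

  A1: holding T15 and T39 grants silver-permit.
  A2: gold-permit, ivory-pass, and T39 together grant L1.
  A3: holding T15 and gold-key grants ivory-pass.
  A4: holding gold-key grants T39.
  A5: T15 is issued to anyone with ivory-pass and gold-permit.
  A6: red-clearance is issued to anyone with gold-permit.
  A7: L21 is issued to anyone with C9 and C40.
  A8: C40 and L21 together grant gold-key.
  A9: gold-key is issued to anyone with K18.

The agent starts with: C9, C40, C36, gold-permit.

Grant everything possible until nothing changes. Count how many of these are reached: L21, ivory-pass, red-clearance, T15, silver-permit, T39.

Holding C9 and C40 grants L21 (A7).
Holding gold-permit grants red-clearance (A6).
Holding C40 and L21 grants gold-key (A8).
Holding gold-key grants T39 (A4).
L21: reached.
ivory-pass would need T15 and gold-key (A3), but T15 is never granted.
red-clearance: reached.
T15 would need ivory-pass and gold-permit (A5), but ivory-pass is never granted.
silver-permit would need T15 and T39 (A1), but T15 is never granted.
T39: reached.
Reached: L21, red-clearance, and T39 — 3 of the 6.

3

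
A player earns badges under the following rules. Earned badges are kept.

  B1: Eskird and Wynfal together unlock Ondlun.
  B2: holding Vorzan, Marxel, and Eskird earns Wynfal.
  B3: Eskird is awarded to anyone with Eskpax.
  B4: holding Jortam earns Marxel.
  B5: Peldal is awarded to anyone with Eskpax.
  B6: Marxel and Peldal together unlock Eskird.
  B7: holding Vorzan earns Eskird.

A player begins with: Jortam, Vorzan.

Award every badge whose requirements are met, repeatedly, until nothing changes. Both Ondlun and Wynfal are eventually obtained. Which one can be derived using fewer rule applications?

Wynfal

Wynfal: With Jortam, Marxel is earned (B4). With Vorzan, Eskird is earned (B7). With Vorzan, Marxel, and Eskird, Wynfal is earned (B2). [3 rule applications]
Ondlun: With Jortam, Marxel is earned (B4). With Vorzan, Eskird is earned (B7). With Vorzan, Marxel, and Eskird, Wynfal is earned (B2). With Eskird and Wynfal, Ondlun is earned (B1). [4 rule applications]
Wynfal needs fewer.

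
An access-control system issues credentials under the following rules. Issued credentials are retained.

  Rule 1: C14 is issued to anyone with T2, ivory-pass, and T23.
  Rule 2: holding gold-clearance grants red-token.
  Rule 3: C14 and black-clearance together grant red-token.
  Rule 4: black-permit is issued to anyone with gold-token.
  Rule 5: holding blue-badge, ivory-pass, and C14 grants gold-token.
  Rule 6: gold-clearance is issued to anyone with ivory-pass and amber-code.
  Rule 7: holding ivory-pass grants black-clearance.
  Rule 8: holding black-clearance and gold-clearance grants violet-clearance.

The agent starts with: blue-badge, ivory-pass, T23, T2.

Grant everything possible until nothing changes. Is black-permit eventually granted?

Yes

Holding T2, ivory-pass, and T23 grants C14 (Rule 1).
Holding blue-badge, ivory-pass, and C14 grants gold-token (Rule 5).
Holding gold-token grants black-permit (Rule 4).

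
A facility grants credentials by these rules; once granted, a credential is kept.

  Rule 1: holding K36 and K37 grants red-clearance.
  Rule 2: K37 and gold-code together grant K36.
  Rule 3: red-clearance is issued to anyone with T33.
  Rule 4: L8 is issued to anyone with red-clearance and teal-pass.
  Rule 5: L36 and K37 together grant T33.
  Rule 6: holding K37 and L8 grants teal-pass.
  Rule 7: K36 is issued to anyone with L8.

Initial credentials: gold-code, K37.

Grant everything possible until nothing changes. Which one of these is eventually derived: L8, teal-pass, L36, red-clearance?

red-clearance

Holding K37 and gold-code grants K36 (Rule 2).
Holding K36 and K37 grants red-clearance (Rule 1).
L8 would need red-clearance and teal-pass (Rule 4), but teal-pass is never granted. No rule produces L36, and it is not given. teal-pass would need K37 and L8 (Rule 6), but L8 is never granted.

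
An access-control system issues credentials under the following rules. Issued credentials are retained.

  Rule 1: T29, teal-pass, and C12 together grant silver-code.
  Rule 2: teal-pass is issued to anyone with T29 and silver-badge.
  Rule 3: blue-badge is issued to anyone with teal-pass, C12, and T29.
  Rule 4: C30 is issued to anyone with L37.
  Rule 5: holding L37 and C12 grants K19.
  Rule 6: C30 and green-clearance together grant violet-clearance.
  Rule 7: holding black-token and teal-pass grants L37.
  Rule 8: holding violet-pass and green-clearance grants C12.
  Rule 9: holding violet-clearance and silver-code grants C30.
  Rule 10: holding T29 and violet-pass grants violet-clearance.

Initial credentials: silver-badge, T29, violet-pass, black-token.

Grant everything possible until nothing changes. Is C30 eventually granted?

Yes

Holding T29 and silver-badge grants teal-pass (Rule 2).
Holding black-token and teal-pass grants L37 (Rule 7).
Holding L37 grants C30 (Rule 4).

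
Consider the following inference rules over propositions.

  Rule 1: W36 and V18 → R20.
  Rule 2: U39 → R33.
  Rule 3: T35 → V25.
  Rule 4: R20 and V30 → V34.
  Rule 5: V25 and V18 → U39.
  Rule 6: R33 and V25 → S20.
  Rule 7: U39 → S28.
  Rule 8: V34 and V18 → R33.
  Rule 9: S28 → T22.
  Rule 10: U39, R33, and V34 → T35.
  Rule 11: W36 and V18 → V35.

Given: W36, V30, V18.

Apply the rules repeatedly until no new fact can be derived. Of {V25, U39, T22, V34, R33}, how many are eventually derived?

2

W36 and V18 hold, so R20 follows (Rule 1).
From R20 and V30, Rule 4 gives V34.
From V34 and V18, Rule 8 gives R33.
V25 would need T35 (Rule 3), but T35 is never established.
U39 would need V25 and V18 (Rule 5), but V25 is never established.
T22 would need S28 (Rule 9), but S28 is never established.
V34: reached.
R33: reached.
Reached: V34 and R33 — 2 of the 5.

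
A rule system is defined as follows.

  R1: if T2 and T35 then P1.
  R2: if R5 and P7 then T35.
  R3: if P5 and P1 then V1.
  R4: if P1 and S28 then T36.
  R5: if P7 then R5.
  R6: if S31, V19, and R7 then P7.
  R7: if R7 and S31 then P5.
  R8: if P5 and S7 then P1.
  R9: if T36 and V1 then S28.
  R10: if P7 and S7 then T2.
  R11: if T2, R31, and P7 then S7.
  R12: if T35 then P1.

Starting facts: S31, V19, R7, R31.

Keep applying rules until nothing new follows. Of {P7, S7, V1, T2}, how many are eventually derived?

S31, V19, and R7 hold, so P7 follows (R6).
R7 and S31 hold, so P5 follows (R7).
P7 holds, so R5 follows (R5).
R5 and P7 hold, so T35 follows (R2).
T35 holds, so P1 follows (R12).
From P5 and P1, R3 gives V1.
P7: reached.
S7 would need T2, R31, and P7 (R11), but T2 is never established.
V1: reached.
T2 would need P7 and S7 (R10), but S7 is never established.
Reached: P7 and V1 — 2 of the 4.

2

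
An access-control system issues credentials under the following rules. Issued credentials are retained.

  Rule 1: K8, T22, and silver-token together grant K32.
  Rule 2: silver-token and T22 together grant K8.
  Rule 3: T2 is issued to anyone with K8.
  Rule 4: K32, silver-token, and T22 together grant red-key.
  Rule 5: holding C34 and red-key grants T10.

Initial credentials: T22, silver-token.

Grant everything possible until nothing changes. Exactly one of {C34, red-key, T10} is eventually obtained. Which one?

Holding silver-token and T22 grants K8 (Rule 2).
Holding K8, T22, and silver-token grants K32 (Rule 1).
Holding K32, silver-token, and T22 grants red-key (Rule 4).
T10 would need C34 and red-key (Rule 5), but C34 is never granted. No rule produces C34, and it is not given.

red-key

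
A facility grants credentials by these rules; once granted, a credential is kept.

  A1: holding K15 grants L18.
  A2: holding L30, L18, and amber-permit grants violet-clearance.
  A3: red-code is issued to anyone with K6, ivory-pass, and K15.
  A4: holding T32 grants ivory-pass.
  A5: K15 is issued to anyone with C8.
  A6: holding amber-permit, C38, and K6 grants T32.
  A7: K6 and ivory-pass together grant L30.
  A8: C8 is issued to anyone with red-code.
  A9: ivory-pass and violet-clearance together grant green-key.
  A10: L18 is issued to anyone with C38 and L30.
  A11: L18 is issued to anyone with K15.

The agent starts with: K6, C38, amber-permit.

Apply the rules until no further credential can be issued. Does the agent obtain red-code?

red-code would need K6, ivory-pass, and K15 (A3), but K15 is never granted.

No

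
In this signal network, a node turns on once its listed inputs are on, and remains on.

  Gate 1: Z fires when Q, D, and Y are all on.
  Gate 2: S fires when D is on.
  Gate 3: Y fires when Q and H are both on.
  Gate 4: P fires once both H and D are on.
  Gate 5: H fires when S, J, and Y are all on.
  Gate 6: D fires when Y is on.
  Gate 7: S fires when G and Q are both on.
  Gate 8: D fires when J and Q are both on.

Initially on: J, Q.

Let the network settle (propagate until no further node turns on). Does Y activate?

No

Y would need Q and H (Gate 3), but H never turns on.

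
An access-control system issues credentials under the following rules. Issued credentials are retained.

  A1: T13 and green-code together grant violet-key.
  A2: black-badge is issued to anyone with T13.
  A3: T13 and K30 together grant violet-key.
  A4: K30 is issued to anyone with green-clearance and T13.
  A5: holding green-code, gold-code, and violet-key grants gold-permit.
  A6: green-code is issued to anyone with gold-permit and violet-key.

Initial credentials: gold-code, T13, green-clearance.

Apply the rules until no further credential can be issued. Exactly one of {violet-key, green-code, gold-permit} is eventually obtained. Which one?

Holding green-clearance and T13 grants K30 (A4).
Holding T13 and K30 grants violet-key (A3).
green-code would need gold-permit and violet-key (A6), but gold-permit is never granted. gold-permit would need green-code, gold-code, and violet-key (A5), but green-code is never granted.

violet-key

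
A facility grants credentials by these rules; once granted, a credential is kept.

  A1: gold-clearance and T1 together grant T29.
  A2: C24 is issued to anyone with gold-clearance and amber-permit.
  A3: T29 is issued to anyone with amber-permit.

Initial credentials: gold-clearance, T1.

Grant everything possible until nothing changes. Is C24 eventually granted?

C24 would need gold-clearance and amber-permit (A2), but amber-permit is never granted.

No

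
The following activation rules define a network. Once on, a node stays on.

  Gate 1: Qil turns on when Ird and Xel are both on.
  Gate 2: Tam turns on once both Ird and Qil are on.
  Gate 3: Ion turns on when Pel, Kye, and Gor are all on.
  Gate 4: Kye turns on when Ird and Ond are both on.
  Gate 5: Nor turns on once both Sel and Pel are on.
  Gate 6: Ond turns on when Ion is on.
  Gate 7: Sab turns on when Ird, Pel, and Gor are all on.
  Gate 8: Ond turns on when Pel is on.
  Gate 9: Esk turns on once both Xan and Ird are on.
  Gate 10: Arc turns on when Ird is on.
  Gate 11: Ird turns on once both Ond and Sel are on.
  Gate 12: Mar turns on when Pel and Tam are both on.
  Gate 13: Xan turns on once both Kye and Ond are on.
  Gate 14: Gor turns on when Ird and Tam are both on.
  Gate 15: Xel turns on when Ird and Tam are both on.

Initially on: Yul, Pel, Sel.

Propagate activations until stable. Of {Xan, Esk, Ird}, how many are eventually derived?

Gate 8: Pel on → Ond on.
Ond and Sel are on, so Ird turns on (Gate 11).
Ird and Ond are on, so Kye turns on (Gate 4).
Gate 13: Kye and Ond on → Xan on.
Gate 9: Xan and Ird on → Esk on.
Xan: reached.
Esk: reached.
Ird: reached.
All 3 are reached.

3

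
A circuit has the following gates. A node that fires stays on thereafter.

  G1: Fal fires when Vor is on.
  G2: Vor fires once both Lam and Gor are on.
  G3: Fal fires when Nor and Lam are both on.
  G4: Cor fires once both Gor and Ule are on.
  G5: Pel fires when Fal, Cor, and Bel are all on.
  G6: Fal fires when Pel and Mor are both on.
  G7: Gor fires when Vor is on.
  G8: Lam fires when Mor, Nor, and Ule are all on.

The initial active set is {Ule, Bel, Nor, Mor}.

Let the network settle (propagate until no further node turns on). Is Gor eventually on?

No

Gor would need Vor (G7), but Vor never turns on.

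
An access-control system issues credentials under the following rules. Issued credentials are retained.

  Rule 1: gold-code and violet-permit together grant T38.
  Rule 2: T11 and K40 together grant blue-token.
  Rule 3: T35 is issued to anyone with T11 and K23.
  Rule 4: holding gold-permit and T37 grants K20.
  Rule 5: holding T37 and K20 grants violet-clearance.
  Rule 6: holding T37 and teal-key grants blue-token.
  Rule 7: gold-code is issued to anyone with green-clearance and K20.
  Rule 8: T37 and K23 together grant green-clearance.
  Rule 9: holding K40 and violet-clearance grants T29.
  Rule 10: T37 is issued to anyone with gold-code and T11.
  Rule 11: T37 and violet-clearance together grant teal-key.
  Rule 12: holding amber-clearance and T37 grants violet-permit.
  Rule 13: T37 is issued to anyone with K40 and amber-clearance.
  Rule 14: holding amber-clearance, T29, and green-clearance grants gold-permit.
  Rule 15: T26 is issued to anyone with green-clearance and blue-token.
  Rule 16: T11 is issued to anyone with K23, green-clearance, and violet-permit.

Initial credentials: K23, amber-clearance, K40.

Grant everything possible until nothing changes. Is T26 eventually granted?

Holding K40 and amber-clearance grants T37 (Rule 13).
Holding T37 and K23 grants green-clearance (Rule 8).
Holding amber-clearance and T37 grants violet-permit (Rule 12).
Holding K23, green-clearance, and violet-permit grants T11 (Rule 16).
Holding T11 and K40 grants blue-token (Rule 2).
Holding green-clearance and blue-token grants T26 (Rule 15).

Yes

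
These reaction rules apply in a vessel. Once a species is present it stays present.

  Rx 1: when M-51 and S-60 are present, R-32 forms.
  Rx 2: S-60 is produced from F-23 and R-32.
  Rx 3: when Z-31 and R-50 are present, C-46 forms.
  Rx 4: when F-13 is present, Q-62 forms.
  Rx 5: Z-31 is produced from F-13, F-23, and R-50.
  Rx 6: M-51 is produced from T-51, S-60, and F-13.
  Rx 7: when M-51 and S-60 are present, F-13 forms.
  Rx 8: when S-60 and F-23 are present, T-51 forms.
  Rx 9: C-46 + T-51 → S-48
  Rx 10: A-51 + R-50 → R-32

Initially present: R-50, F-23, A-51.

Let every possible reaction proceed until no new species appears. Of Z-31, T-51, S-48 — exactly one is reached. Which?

T-51

A-51 and R-50 present → R-32 forms (Rx 10).
F-23 and R-32 present → S-60 forms (Rx 2).
S-60 and F-23 present → T-51 forms (Rx 8).
Z-31 would need F-13, F-23, and R-50 (Rx 5), but F-13 never forms. S-48 would need C-46 and T-51 (Rx 9), but C-46 never forms.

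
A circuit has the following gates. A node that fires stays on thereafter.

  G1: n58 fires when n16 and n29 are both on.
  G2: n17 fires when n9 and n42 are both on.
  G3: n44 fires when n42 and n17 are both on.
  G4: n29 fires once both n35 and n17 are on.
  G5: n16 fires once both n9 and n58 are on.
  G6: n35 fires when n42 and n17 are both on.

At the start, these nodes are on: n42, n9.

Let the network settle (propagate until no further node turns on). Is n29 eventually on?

Yes

G2: n9 and n42 on → n17 on.
n42 and n17 are on, so n35 fires (G6).
n35 and n17 are on, so n29 fires (G4).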